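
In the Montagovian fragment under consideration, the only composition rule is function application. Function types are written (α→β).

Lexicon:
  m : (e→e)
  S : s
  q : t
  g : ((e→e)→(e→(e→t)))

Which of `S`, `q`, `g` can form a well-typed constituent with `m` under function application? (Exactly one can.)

S : s — does not combine with m.
q : t — does not combine with m.
g — combines: g : ((e→e)→(e→(e→t))) takes m : (e→e) as argument, giving (e→(e→t)).

g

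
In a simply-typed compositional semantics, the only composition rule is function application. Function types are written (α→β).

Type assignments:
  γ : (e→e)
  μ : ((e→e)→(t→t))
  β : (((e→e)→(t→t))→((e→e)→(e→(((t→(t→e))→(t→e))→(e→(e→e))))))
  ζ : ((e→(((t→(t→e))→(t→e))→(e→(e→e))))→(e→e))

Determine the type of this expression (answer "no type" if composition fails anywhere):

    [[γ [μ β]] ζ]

[μ β]: β is (((e→e)→(t→t))→((e→e)→(e→(((t→(t→e))→(t→e))→(e→(e→e)))))), μ is ((e→e)→(t→t)); result ((e→e)→(e→(((t→(t→e))→(t→e))→(e→(e→e))))).
[γ [μ β]]: [μ β] is ((e→e)→(e→(((t→(t→e))→(t→e))→(e→(e→e))))), γ is (e→e); result (e→(((t→(t→e))→(t→e))→(e→(e→e)))).
[[γ [μ β]] ζ]: ζ is ((e→(((t→(t→e))→(t→e))→(e→(e→e))))→(e→e)), [γ [μ β]] is (e→(((t→(t→e))→(t→e))→(e→(e→e)))); result (e→e).

(e→e)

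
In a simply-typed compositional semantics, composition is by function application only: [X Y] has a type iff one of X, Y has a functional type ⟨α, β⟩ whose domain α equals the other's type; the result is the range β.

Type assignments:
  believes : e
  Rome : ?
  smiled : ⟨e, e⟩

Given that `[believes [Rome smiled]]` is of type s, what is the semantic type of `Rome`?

⟨⟨e, e⟩, ⟨e, s⟩⟩

[believes [Rome smiled]] is required to be s. believes : e cannot yield s as functor, so [Rome smiled] : ⟨e, s⟩.
[Rome smiled] is required to be ⟨e, s⟩. smiled : ⟨e, e⟩ cannot yield ⟨e, s⟩ as functor, so Rome : ⟨⟨e, e⟩, ⟨e, s⟩⟩.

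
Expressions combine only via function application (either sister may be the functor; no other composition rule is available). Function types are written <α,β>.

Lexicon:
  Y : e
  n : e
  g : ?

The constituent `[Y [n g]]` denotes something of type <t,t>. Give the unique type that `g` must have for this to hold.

At [Y [n g]] (required: <t,t>): Y is e, which is not a function with range <t,t>; hence [n g] is the functor — type <e,<t,t>>.
At [n g] (required: <e,<t,t>>): n is e, which is not a function with range <e,<t,t>>; hence g is the functor — type <e,<e,<t,t>>>.

<e,<e,<t,t>>>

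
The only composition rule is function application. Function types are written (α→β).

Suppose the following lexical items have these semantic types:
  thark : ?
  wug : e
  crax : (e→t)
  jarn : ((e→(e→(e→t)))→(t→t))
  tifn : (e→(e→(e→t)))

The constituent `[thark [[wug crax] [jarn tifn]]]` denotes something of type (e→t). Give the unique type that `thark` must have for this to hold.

(t→(e→t))

[thark [[wug crax] [jarn tifn]]] is required to be (e→t). [[wug crax] [jarn tifn]] : t cannot yield (e→t) as functor, so thark : (t→(e→t)).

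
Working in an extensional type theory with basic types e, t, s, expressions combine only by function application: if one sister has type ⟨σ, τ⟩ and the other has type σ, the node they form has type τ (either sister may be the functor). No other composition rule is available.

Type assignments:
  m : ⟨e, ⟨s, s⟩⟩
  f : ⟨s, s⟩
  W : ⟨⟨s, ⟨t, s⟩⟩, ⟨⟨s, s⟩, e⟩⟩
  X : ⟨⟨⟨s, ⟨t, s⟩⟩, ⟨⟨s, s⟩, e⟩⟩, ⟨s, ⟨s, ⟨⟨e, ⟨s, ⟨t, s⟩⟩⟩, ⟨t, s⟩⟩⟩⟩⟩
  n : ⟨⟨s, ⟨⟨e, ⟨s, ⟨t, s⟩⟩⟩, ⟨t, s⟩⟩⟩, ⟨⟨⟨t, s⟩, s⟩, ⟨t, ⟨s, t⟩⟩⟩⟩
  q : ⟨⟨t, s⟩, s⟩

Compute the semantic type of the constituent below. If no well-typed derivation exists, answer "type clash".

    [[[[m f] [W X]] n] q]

type clash

[m f]: ⟨e, ⟨s, s⟩⟩ with ⟨s, s⟩ — neither is a function whose domain matches the other; composition fails here.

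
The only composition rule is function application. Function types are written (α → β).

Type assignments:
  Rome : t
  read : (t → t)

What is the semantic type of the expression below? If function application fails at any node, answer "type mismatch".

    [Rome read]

t

[Rome read]: (t → t) applied to t yields t.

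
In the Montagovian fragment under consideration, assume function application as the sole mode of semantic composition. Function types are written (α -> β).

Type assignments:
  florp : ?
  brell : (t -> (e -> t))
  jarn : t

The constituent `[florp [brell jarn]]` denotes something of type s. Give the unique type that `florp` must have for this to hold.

[florp [brell jarn]] must have type s. The sister [brell jarn] has type (e -> t); that is not a function onto s, so florp must be the functor, of type ((e -> t) -> s).

((e -> t) -> s)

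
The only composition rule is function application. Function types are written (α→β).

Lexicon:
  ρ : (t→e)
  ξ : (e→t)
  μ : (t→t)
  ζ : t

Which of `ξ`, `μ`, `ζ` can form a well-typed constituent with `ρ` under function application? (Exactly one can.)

ξ : (e→t) — neither side's domain matches the other.
μ : (t→t) — neither side's domain matches the other.
ζ — combines: ρ : (t→e) takes ζ : t as argument, giving e.

ζ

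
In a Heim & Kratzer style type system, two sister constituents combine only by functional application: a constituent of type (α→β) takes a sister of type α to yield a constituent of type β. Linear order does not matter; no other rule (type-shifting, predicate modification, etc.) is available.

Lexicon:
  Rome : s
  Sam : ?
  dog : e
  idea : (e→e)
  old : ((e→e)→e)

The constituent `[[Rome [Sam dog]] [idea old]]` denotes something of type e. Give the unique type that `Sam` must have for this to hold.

(e→(s→(e→e)))

At [[Rome [Sam dog]] [idea old]] (required: e): [idea old] is e, which is not a function with range e; hence [Rome [Sam dog]] is the functor — type (e→e).
At [Rome [Sam dog]] (required: (e→e)): Rome is s, which is not a function with range (e→e); hence [Sam dog] is the functor — type (s→(e→e)).
At [Sam dog] (required: (s→(e→e))): dog is e, which is not a function with range (s→(e→e)); hence Sam is the functor — type (e→(s→(e→e))).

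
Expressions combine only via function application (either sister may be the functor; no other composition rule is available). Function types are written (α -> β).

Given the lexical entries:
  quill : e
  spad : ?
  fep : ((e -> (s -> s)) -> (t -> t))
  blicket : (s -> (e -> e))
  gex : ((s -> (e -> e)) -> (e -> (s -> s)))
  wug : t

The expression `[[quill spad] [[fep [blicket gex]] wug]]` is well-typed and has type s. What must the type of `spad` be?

For [[quill spad] [[fep [blicket gex]] wug]] to have type s with [[fep [blicket gex]] wug] of type t, [quill spad] must be the function: [quill spad] : (t -> s).
For [quill spad] to have type (t -> s) with quill of type e, spad must be the function: spad : (e -> (t -> s)).

(e -> (t -> s))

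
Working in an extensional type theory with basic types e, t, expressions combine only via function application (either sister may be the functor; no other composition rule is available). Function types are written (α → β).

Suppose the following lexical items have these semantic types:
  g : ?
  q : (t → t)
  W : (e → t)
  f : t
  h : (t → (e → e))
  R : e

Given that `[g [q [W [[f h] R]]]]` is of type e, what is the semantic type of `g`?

[g [q [W [[f h] R]]]] must have type e. The sister [q [W [[f h] R]]] has type t; that is not a function onto e, so g must be the functor, of type (t → e).

(t → e)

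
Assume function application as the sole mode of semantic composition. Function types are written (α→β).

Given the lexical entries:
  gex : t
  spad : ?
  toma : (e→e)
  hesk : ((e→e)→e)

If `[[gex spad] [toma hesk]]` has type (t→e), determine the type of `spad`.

(t→(e→(t→e)))

[[gex spad] [toma hesk]] is required to be (t→e). [toma hesk] : e cannot yield (t→e) as functor, so [gex spad] : (e→(t→e)).
[gex spad] is required to be (e→(t→e)). gex : t cannot yield (e→(t→e)) as functor, so spad : (t→(e→(t→e))).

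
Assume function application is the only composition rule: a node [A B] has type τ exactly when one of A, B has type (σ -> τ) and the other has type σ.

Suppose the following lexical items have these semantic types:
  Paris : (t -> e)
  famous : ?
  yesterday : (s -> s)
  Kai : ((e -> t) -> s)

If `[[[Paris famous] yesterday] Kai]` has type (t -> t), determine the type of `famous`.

At [[[Paris famous] yesterday] Kai] (required: (t -> t)): Kai is ((e -> t) -> s), which is not a function with range (t -> t); hence [[Paris famous] yesterday] is the functor — type (((e -> t) -> s) -> (t -> t)).
At [[Paris famous] yesterday] (required: (((e -> t) -> s) -> (t -> t))): yesterday is (s -> s), which is not a function with range (((e -> t) -> s) -> (t -> t)); hence [Paris famous] is the functor — type ((s -> s) -> (((e -> t) -> s) -> (t -> t))).
At [Paris famous] (required: ((s -> s) -> (((e -> t) -> s) -> (t -> t)))): Paris is (t -> e), which is not a function with range ((s -> s) -> (((e -> t) -> s) -> (t -> t))); hence famous is the functor — type ((t -> e) -> ((s -> s) -> (((e -> t) -> s) -> (t -> t)))).

((t -> e) -> ((s -> s) -> (((e -> t) -> s) -> (t -> t))))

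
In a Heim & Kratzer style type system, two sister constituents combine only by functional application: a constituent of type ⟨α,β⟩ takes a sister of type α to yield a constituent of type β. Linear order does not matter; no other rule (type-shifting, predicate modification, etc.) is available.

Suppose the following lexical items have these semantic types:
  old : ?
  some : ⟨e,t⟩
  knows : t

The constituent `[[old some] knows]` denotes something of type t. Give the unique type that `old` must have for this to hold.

[[old some] knows] must have type t. The sister knows has type t; that is not a function onto t, so [old some] must be the functor, of type ⟨t,t⟩.
[old some] must have type ⟨t,t⟩. The sister some has type ⟨e,t⟩; that is not a function onto ⟨t,t⟩, so old must be the functor, of type ⟨⟨e,t⟩,⟨t,t⟩⟩.

⟨⟨e,t⟩,⟨t,t⟩⟩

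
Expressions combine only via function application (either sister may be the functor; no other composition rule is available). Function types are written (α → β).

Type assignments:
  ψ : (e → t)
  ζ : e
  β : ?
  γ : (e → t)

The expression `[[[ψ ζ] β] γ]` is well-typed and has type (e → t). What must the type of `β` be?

At [[[ψ ζ] β] γ] (required: (e → t)): γ is (e → t), which is not a function with range (e → t); hence [[ψ ζ] β] is the functor — type ((e → t) → (e → t)).
At [[ψ ζ] β] (required: ((e → t) → (e → t))): [ψ ζ] is t, which is not a function with range ((e → t) → (e → t)); hence β is the functor — type (t → ((e → t) → (e → t))).

(t → ((e → t) → (e → t)))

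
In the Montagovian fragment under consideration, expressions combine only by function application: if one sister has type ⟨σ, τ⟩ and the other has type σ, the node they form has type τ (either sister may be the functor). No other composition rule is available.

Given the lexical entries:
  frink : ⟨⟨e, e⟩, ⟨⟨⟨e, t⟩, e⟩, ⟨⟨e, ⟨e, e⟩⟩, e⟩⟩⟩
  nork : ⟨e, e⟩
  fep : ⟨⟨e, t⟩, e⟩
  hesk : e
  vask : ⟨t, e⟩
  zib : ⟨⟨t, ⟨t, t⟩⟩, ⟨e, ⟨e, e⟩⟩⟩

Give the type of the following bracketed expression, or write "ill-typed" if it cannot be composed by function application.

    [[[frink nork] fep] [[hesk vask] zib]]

[frink nork]: functor frink : ⟨⟨e, e⟩, ⟨⟨⟨e, t⟩, e⟩, ⟨⟨e, ⟨e, e⟩⟩, e⟩⟩⟩, argument nork : ⟨e, e⟩; result ⟨⟨⟨e, t⟩, e⟩, ⟨⟨e, ⟨e, e⟩⟩, e⟩⟩.
[[frink nork] fep]: functor [frink nork] : ⟨⟨⟨e, t⟩, e⟩, ⟨⟨e, ⟨e, e⟩⟩, e⟩⟩, argument fep : ⟨⟨e, t⟩, e⟩; result ⟨⟨e, ⟨e, e⟩⟩, e⟩.
At [hesk vask]: neither e nor ⟨t, e⟩ can take the other as argument; the node is ill-typed.

ill-typed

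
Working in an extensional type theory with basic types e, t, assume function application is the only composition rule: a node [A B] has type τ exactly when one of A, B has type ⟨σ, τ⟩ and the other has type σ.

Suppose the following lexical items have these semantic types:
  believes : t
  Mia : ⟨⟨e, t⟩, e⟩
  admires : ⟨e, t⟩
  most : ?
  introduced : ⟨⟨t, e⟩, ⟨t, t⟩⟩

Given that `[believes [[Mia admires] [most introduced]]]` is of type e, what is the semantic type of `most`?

For [believes [[Mia admires] [most introduced]]] to have type e with believes of type t, [[Mia admires] [most introduced]] must be the function: [[Mia admires] [most introduced]] : ⟨t, e⟩.
For [[Mia admires] [most introduced]] to have type ⟨t, e⟩ with [Mia admires] of type e, [most introduced] must be the function: [most introduced] : ⟨e, ⟨t, e⟩⟩.
For [most introduced] to have type ⟨e, ⟨t, e⟩⟩ with introduced of type ⟨⟨t, e⟩, ⟨t, t⟩⟩, most must be the function: most : ⟨⟨⟨t, e⟩, ⟨t, t⟩⟩, ⟨e, ⟨t, e⟩⟩⟩.

⟨⟨⟨t, e⟩, ⟨t, t⟩⟩, ⟨e, ⟨t, e⟩⟩⟩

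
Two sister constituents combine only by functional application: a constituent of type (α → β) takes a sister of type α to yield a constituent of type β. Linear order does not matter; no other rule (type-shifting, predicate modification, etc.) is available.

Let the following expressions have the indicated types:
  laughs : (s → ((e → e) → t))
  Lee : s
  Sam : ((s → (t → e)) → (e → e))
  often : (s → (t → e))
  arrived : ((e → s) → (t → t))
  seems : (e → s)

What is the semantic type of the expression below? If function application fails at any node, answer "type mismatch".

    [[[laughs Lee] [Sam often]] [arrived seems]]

At [laughs Lee], laughs : (s → ((e → e) → t)) takes Lee : s, giving ((e → e) → t).
At [Sam often], Sam : ((s → (t → e)) → (e → e)) takes often : (s → (t → e)), giving (e → e).
At [[laughs Lee] [Sam often]], [laughs Lee] : ((e → e) → t) takes [Sam often] : (e → e), giving t.
At [arrived seems], arrived : ((e → s) → (t → t)) takes seems : (e → s), giving (t → t).
At [[[laughs Lee] [Sam often]] [arrived seems]], [arrived seems] : (t → t) takes [[laughs Lee] [Sam often]] : t, giving t.

t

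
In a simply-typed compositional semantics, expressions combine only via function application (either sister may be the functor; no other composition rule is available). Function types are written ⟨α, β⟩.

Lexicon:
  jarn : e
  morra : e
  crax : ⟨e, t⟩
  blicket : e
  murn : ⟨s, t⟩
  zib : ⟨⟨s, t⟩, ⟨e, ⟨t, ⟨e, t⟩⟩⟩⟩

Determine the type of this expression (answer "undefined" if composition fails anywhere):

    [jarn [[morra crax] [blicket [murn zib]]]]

[morra crax]: ⟨e, t⟩ applied to e yields t.
[murn zib]: ⟨⟨s, t⟩, ⟨e, ⟨t, ⟨e, t⟩⟩⟩⟩ applied to ⟨s, t⟩ yields ⟨e, ⟨t, ⟨e, t⟩⟩⟩.
[blicket [murn zib]]: ⟨e, ⟨t, ⟨e, t⟩⟩⟩ applied to e yields ⟨t, ⟨e, t⟩⟩.
[[morra crax] [blicket [murn zib]]]: ⟨t, ⟨e, t⟩⟩ applied to t yields ⟨e, t⟩.
[jarn [[morra crax] [blicket [murn zib]]]]: ⟨e, t⟩ applied to e yields t.

t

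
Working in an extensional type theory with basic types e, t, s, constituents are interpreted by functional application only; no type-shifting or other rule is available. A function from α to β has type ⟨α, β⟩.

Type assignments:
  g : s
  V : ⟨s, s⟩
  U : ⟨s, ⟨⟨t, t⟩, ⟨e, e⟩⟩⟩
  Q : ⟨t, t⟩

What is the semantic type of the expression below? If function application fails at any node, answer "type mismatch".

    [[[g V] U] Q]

[g V]: ⟨s, s⟩ applied to s yields s.
[[g V] U]: ⟨s, ⟨⟨t, t⟩, ⟨e, e⟩⟩⟩ applied to s yields ⟨⟨t, t⟩, ⟨e, e⟩⟩.
[[[g V] U] Q]: ⟨⟨t, t⟩, ⟨e, e⟩⟩ applied to ⟨t, t⟩ yields ⟨e, e⟩.

⟨e, e⟩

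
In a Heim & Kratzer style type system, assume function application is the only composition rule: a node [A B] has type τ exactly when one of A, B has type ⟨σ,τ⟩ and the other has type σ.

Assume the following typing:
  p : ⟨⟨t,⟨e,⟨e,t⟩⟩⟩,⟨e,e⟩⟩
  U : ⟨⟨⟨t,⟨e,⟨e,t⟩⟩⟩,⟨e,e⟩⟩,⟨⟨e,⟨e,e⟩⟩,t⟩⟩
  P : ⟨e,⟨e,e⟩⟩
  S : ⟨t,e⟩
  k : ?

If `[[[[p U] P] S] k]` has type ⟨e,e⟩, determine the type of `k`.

⟨e,⟨e,e⟩⟩

[[[[p U] P] S] k] must have type ⟨e,e⟩. The sister [[[p U] P] S] has type e; that is not a function onto ⟨e,e⟩, so k must be the functor, of type ⟨e,⟨e,e⟩⟩.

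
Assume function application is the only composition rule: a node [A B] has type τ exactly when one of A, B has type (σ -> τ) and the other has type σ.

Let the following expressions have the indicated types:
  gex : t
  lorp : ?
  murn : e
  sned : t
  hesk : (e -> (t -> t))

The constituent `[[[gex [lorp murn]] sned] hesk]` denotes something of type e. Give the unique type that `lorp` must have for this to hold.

[[[gex [lorp murn]] sned] hesk] must have type e. The sister hesk has type (e -> (t -> t)); that is not a function onto e, so [[gex [lorp murn]] sned] must be the functor, of type ((e -> (t -> t)) -> e).
[[gex [lorp murn]] sned] must have type ((e -> (t -> t)) -> e). The sister sned has type t; that is not a function onto ((e -> (t -> t)) -> e), so [gex [lorp murn]] must be the functor, of type (t -> ((e -> (t -> t)) -> e)).
[gex [lorp murn]] must have type (t -> ((e -> (t -> t)) -> e)). The sister gex has type t; that is not a function onto (t -> ((e -> (t -> t)) -> e)), so [lorp murn] must be the functor, of type (t -> (t -> ((e -> (t -> t)) -> e))).
[lorp murn] must have type (t -> (t -> ((e -> (t -> t)) -> e))). The sister murn has type e; that is not a function onto (t -> (t -> ((e -> (t -> t)) -> e))), so lorp must be the functor, of type (e -> (t -> (t -> ((e -> (t -> t)) -> e)))).

(e -> (t -> (t -> ((e -> (t -> t)) -> e))))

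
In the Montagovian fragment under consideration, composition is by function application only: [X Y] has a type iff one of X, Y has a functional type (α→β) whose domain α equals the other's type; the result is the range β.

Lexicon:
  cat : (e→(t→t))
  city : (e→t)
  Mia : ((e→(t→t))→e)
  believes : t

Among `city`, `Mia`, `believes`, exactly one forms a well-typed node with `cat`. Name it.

Mia

city : (e→t) — does not combine with cat.
Mia — combines: Mia : ((e→(t→t))→e) takes cat : (e→(t→t)) as argument, giving e.
believes : t — does not combine with cat.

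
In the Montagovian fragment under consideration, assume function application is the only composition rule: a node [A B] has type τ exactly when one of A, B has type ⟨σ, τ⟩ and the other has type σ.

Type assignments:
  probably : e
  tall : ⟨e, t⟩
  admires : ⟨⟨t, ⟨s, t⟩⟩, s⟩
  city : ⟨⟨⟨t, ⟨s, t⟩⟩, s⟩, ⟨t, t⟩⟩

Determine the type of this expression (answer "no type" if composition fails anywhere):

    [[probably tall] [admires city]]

t

[probably tall] — tall of type ⟨e, t⟩ combines with probably of type e: type t.
[admires city] — city of type ⟨⟨⟨t, ⟨s, t⟩⟩, s⟩, ⟨t, t⟩⟩ combines with admires of type ⟨⟨t, ⟨s, t⟩⟩, s⟩: type ⟨t, t⟩.
[[probably tall] [admires city]] — [admires city] of type ⟨t, t⟩ combines with [probably tall] of type t: type t.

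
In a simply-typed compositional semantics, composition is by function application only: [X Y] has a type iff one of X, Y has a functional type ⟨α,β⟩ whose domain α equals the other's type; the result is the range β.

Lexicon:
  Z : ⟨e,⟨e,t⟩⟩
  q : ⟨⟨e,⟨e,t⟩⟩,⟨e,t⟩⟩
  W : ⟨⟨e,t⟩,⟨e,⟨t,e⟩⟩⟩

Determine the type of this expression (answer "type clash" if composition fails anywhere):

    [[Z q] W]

At [Z q], q : ⟨⟨e,⟨e,t⟩⟩,⟨e,t⟩⟩ takes Z : ⟨e,⟨e,t⟩⟩, giving ⟨e,t⟩.
At [[Z q] W], W : ⟨⟨e,t⟩,⟨e,⟨t,e⟩⟩⟩ takes [Z q] : ⟨e,t⟩, giving ⟨e,⟨t,e⟩⟩.

⟨e,⟨t,e⟩⟩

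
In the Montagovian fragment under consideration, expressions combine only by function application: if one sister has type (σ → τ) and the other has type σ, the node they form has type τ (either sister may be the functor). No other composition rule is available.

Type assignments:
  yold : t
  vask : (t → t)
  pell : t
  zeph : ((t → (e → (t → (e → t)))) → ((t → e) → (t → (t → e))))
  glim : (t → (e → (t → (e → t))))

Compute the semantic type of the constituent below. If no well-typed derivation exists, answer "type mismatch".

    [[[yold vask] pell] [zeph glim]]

type mismatch

[yold vask]: vask is (t → t), yold is t; result t.
[[yold vask] pell]: t with t — neither is a function whose domain matches the other; composition fails here.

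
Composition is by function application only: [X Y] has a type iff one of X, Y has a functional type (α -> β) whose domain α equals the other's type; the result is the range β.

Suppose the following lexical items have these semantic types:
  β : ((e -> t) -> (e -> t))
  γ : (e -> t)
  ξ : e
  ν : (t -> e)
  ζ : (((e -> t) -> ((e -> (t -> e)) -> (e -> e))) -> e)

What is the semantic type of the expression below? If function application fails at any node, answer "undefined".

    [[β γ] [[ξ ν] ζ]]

[β γ] — β of type ((e -> t) -> (e -> t)) combines with γ of type (e -> t): type (e -> t).
[ξ ν]: e and (t -> e) cannot combine by function application — type clash.

undefined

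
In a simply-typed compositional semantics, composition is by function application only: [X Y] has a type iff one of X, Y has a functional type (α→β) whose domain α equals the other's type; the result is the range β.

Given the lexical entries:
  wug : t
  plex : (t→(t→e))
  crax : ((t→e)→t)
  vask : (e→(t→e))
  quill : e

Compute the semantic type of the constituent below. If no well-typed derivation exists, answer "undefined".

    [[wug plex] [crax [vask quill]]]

e

[wug plex] — plex of type (t→(t→e)) combines with wug of type t: type (t→e).
[vask quill] — vask of type (e→(t→e)) combines with quill of type e: type (t→e).
[crax [vask quill]] — crax of type ((t→e)→t) combines with [vask quill] of type (t→e): type t.
[[wug plex] [crax [vask quill]]] — [wug plex] of type (t→e) combines with [crax [vask quill]] of type t: type e.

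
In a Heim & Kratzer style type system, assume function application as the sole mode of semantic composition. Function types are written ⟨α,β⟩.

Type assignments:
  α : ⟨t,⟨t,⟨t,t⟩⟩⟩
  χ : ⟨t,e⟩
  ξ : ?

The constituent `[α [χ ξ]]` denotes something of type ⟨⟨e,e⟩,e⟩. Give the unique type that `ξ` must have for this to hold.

At [α [χ ξ]] (required: ⟨⟨e,e⟩,e⟩): α is ⟨t,⟨t,⟨t,t⟩⟩⟩, which is not a function with range ⟨⟨e,e⟩,e⟩; hence [χ ξ] is the functor — type ⟨⟨t,⟨t,⟨t,t⟩⟩⟩,⟨⟨e,e⟩,e⟩⟩.
At [χ ξ] (required: ⟨⟨t,⟨t,⟨t,t⟩⟩⟩,⟨⟨e,e⟩,e⟩⟩): χ is ⟨t,e⟩, which is not a function with range ⟨⟨t,⟨t,⟨t,t⟩⟩⟩,⟨⟨e,e⟩,e⟩⟩; hence ξ is the functor — type ⟨⟨t,e⟩,⟨⟨t,⟨t,⟨t,t⟩⟩⟩,⟨⟨e,e⟩,e⟩⟩⟩.

⟨⟨t,e⟩,⟨⟨t,⟨t,⟨t,t⟩⟩⟩,⟨⟨e,e⟩,e⟩⟩⟩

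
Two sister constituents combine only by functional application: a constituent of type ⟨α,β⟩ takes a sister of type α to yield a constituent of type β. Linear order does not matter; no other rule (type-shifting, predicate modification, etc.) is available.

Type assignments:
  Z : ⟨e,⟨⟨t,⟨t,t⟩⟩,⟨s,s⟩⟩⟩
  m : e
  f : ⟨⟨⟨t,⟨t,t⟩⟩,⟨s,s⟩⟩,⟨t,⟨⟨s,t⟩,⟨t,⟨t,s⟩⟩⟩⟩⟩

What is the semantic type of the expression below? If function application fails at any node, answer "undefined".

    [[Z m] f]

⟨t,⟨⟨s,t⟩,⟨t,⟨t,s⟩⟩⟩⟩

[Z m]: Z is ⟨e,⟨⟨t,⟨t,t⟩⟩,⟨s,s⟩⟩⟩, m is e; result ⟨⟨t,⟨t,t⟩⟩,⟨s,s⟩⟩.
[[Z m] f]: f is ⟨⟨⟨t,⟨t,t⟩⟩,⟨s,s⟩⟩,⟨t,⟨⟨s,t⟩,⟨t,⟨t,s⟩⟩⟩⟩⟩, [Z m] is ⟨⟨t,⟨t,t⟩⟩,⟨s,s⟩⟩; result ⟨t,⟨⟨s,t⟩,⟨t,⟨t,s⟩⟩⟩⟩.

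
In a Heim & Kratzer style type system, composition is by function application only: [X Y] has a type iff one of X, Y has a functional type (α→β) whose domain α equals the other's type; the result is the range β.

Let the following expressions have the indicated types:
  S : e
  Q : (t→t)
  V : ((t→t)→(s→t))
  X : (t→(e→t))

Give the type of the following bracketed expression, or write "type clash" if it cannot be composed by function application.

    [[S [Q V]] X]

type clash

[Q V] — V of type ((t→t)→(s→t)) combines with Q of type (t→t): type (s→t).
At [S [Q V]]: neither e nor (s→t) can take the other as argument; the node is ill-typed.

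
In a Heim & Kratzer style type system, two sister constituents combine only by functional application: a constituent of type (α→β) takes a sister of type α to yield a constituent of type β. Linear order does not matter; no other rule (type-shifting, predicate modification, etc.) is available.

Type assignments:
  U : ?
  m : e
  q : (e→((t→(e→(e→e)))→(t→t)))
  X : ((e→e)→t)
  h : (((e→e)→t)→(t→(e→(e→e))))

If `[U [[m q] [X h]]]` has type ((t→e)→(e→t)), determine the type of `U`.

At [U [[m q] [X h]]] (required: ((t→e)→(e→t))): [[m q] [X h]] is (t→t), which is not a function with range ((t→e)→(e→t)); hence U is the functor — type ((t→t)→((t→e)→(e→t))).

((t→t)→((t→e)→(e→t)))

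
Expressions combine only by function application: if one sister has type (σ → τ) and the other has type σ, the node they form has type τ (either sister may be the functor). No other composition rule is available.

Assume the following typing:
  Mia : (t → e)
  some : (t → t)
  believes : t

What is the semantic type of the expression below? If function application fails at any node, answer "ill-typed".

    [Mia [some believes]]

e

[some believes]: functor some : (t → t), argument believes : t; result t.
[Mia [some believes]]: functor Mia : (t → e), argument [some believes] : t; result e.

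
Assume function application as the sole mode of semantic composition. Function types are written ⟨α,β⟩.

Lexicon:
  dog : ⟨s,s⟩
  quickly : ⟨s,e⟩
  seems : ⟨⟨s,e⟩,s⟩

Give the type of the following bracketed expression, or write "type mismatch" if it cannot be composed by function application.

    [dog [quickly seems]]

[quickly seems] — seems of type ⟨⟨s,e⟩,s⟩ combines with quickly of type ⟨s,e⟩: type s.
[dog [quickly seems]] — dog of type ⟨s,s⟩ combines with [quickly seems] of type s: type s.

s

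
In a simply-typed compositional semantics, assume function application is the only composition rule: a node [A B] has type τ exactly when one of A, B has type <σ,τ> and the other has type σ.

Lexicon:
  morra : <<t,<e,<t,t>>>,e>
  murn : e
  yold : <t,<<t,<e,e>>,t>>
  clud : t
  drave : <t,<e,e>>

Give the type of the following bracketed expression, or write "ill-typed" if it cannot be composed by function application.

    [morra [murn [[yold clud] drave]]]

ill-typed

[yold clud] — yold of type <t,<<t,<e,e>>,t>> combines with clud of type t: type <<t,<e,e>>,t>.
[[yold clud] drave] — [yold clud] of type <<t,<e,e>>,t> combines with drave of type <t,<e,e>>: type t.
[murn [[yold clud] drave]]: e with t — neither is a function whose domain matches the other; composition fails here.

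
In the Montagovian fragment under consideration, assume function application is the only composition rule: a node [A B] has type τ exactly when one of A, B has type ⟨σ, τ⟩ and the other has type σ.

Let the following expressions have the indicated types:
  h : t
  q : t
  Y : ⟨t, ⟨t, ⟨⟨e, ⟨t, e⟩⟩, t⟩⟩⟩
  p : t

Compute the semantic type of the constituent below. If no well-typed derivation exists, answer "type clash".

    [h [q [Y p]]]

At [Y p], Y : ⟨t, ⟨t, ⟨⟨e, ⟨t, e⟩⟩, t⟩⟩⟩ takes p : t, giving ⟨t, ⟨⟨e, ⟨t, e⟩⟩, t⟩⟩.
At [q [Y p]], [Y p] : ⟨t, ⟨⟨e, ⟨t, e⟩⟩, t⟩⟩ takes q : t, giving ⟨⟨e, ⟨t, e⟩⟩, t⟩.
[h [q [Y p]]]: t and ⟨⟨e, ⟨t, e⟩⟩, t⟩ cannot combine by function application — type clash.

type clash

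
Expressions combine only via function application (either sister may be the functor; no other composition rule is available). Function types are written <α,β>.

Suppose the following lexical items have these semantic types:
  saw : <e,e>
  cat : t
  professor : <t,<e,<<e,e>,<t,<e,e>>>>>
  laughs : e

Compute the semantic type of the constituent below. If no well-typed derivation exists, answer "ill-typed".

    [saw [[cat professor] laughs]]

At [cat professor], professor : <t,<e,<<e,e>,<t,<e,e>>>>> takes cat : t, giving <e,<<e,e>,<t,<e,e>>>>.
At [[cat professor] laughs], [cat professor] : <e,<<e,e>,<t,<e,e>>>> takes laughs : e, giving <<e,e>,<t,<e,e>>>.
At [saw [[cat professor] laughs]], [[cat professor] laughs] : <<e,e>,<t,<e,e>>> takes saw : <e,e>, giving <t,<e,e>>.

<t,<e,e>>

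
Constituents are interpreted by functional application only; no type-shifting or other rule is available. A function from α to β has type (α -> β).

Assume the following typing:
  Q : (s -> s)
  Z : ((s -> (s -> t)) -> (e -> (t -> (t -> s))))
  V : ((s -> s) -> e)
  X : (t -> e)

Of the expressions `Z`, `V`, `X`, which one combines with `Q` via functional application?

Z : ((s -> (s -> t)) -> (e -> (t -> (t -> s)))) — Q needs s; Z needs (s -> (s -> t)); neither fits.
V — combines: V : ((s -> s) -> e) takes Q : (s -> s) as argument, giving e.
X : (t -> e) — Q needs s; X needs t; neither fits.

V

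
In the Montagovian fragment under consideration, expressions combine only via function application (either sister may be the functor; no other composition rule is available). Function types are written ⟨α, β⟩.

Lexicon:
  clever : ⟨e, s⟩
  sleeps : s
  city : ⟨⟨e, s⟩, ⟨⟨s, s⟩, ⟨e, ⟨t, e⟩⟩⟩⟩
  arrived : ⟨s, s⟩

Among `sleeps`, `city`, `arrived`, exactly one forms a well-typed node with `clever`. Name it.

sleeps : s — neither side's domain matches the other.
city — combines: city : ⟨⟨e, s⟩, ⟨⟨s, s⟩, ⟨e, ⟨t, e⟩⟩⟩⟩ takes clever : ⟨e, s⟩ as argument, giving ⟨⟨s, s⟩, ⟨e, ⟨t, e⟩⟩⟩.
arrived : ⟨s, s⟩ — neither side's domain matches the other.

city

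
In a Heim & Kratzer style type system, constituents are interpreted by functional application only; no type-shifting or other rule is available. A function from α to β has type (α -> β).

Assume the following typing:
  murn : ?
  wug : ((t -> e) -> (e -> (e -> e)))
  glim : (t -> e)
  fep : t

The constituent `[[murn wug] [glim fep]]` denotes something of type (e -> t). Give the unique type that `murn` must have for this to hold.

(((t -> e) -> (e -> (e -> e))) -> (e -> (e -> t)))

[[murn wug] [glim fep]] must have type (e -> t). The sister [glim fep] has type e; that is not a function onto (e -> t), so [murn wug] must be the functor, of type (e -> (e -> t)).
[murn wug] must have type (e -> (e -> t)). The sister wug has type ((t -> e) -> (e -> (e -> e))); that is not a function onto (e -> (e -> t)), so murn must be the functor, of type (((t -> e) -> (e -> (e -> e))) -> (e -> (e -> t))).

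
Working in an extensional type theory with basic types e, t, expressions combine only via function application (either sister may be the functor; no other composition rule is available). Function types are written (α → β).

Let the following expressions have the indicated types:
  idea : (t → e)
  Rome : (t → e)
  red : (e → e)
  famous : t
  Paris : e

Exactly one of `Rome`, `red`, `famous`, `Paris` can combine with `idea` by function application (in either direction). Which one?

famous

Rome : (t → e) — no; idea wants t, and Rome wants t.
red : (e → e) — no; idea wants t, and red wants e.
famous — combines: idea : (t → e) takes famous : t as argument, giving e.
Paris : e — no; idea wants t, and Paris wants nothing (atomic).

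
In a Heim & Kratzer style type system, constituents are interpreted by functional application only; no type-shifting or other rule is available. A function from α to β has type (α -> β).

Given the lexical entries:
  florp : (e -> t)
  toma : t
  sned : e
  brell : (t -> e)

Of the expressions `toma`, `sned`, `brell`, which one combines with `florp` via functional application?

sned

toma : t — no; florp wants e, and toma wants nothing (atomic).
sned — combines: florp : (e -> t) takes sned : e as argument, giving t.
brell : (t -> e) — no; florp wants e, and brell wants t.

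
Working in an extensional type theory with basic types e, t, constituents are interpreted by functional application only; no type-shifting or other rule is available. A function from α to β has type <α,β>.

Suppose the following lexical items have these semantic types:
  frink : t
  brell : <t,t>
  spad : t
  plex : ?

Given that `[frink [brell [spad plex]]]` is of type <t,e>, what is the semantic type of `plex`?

<t,<<t,t>,<t,<t,e>>>>

[frink [brell [spad plex]]] is required to be <t,e>. frink : t cannot yield <t,e> as functor, so [brell [spad plex]] : <t,<t,e>>.
[brell [spad plex]] is required to be <t,<t,e>>. brell : <t,t> cannot yield <t,<t,e>> as functor, so [spad plex] : <<t,t>,<t,<t,e>>>.
[spad plex] is required to be <<t,t>,<t,<t,e>>>. spad : t cannot yield <<t,t>,<t,<t,e>>> as functor, so plex : <t,<<t,t>,<t,<t,e>>>>.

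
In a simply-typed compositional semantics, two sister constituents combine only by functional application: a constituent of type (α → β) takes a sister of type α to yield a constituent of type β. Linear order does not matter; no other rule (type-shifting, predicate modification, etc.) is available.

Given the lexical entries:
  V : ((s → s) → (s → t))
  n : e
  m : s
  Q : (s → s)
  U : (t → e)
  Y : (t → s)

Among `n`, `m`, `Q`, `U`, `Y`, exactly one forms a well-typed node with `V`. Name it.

n : e — does not combine with V.
m : s — does not combine with V.
Q — combines: V : ((s → s) → (s → t)) takes Q : (s → s) as argument, giving (s → t).
U : (t → e) — does not combine with V.
Y : (t → s) — does not combine with V.

Q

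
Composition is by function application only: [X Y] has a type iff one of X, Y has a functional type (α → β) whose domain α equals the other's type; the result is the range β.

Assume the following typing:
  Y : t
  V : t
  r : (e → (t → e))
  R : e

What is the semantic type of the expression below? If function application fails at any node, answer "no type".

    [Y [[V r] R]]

no type

At [V r]: neither t nor (e → (t → e)) can take the other as argument; the node is ill-typed.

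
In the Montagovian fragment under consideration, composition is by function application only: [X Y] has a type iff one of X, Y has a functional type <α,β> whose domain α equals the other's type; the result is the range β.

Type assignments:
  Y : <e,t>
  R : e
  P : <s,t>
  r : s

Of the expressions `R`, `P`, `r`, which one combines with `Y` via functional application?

R

R — combines: Y : <e,t> takes R : e as argument, giving t.
P : <s,t> — neither side's domain matches the other.
r : s — neither side's domain matches the other.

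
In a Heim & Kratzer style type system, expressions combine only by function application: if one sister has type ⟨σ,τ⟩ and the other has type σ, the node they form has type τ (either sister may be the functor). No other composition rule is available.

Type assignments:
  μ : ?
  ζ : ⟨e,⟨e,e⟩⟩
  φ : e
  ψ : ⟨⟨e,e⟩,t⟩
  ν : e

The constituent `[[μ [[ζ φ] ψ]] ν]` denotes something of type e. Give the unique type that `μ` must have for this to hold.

⟨t,⟨e,e⟩⟩

At [[μ [[ζ φ] ψ]] ν] (required: e): ν is e, which is not a function with range e; hence [μ [[ζ φ] ψ]] is the functor — type ⟨e,e⟩.
At [μ [[ζ φ] ψ]] (required: ⟨e,e⟩): [[ζ φ] ψ] is t, which is not a function with range ⟨e,e⟩; hence μ is the functor — type ⟨t,⟨e,e⟩⟩.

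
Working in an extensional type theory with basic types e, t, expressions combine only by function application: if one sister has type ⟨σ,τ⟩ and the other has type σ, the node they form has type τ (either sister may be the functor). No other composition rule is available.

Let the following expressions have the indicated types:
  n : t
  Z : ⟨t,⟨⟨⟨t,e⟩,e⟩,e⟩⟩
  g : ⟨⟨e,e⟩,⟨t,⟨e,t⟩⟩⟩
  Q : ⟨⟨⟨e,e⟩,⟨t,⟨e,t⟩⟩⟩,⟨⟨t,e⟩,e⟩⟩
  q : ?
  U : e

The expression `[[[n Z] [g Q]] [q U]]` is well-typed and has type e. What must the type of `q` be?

At [[[n Z] [g Q]] [q U]] (required: e): [[n Z] [g Q]] is e, which is not a function with range e; hence [q U] is the functor — type ⟨e,e⟩.
At [q U] (required: ⟨e,e⟩): U is e, which is not a function with range ⟨e,e⟩; hence q is the functor — type ⟨e,⟨e,e⟩⟩.

⟨e,⟨e,e⟩⟩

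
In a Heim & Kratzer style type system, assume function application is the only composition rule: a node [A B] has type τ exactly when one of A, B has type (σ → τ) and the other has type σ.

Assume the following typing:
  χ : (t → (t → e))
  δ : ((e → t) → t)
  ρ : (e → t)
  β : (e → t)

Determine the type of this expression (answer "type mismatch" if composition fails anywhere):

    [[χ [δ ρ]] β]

type mismatch

At [δ ρ], δ : ((e → t) → t) takes ρ : (e → t), giving t.
At [χ [δ ρ]], χ : (t → (t → e)) takes [δ ρ] : t, giving (t → e).
[[χ [δ ρ]] β]: (t → e) and (e → t) cannot combine by function application — type clash.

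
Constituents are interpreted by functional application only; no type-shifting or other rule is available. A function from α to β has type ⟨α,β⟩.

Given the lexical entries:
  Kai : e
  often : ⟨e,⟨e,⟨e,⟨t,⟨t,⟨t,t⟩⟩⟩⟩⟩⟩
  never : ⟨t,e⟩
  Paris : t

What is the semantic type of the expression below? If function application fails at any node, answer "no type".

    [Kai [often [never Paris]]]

⟨e,⟨t,⟨t,⟨t,t⟩⟩⟩⟩

[never Paris]: never is ⟨t,e⟩, Paris is t; result e.
[often [never Paris]]: often is ⟨e,⟨e,⟨e,⟨t,⟨t,⟨t,t⟩⟩⟩⟩⟩⟩, [never Paris] is e; result ⟨e,⟨e,⟨t,⟨t,⟨t,t⟩⟩⟩⟩⟩.
[Kai [often [never Paris]]]: [often [never Paris]] is ⟨e,⟨e,⟨t,⟨t,⟨t,t⟩⟩⟩⟩⟩, Kai is e; result ⟨e,⟨t,⟨t,⟨t,t⟩⟩⟩⟩.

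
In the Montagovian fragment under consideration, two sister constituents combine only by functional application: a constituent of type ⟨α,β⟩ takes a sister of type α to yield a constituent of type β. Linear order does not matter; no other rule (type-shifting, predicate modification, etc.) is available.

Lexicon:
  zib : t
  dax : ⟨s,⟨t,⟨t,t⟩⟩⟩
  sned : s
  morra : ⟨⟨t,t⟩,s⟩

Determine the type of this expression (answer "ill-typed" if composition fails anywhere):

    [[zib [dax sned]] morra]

s

At [dax sned], dax : ⟨s,⟨t,⟨t,t⟩⟩⟩ takes sned : s, giving ⟨t,⟨t,t⟩⟩.
At [zib [dax sned]], [dax sned] : ⟨t,⟨t,t⟩⟩ takes zib : t, giving ⟨t,t⟩.
At [[zib [dax sned]] morra], morra : ⟨⟨t,t⟩,s⟩ takes [zib [dax sned]] : ⟨t,t⟩, giving s.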